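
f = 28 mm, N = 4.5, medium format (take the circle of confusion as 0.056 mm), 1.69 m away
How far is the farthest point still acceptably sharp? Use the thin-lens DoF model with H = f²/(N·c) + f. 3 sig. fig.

3.63 m

Hyperfocal distance H = f²/(N·c) + f = 28²/(4.5 × 0.056) + 28 = 784/0.252 + 28 ≈ 3139.1 mm ≈ 3.139 m.
Far limit Df = s·(H − f)/(H − s) = 1690 × (3139.1 − 28) / (3139.1 − 1690) = 1690 × 3111.1 / 1449.1 ≈ 3628.3 mm ≈ 3.63 m.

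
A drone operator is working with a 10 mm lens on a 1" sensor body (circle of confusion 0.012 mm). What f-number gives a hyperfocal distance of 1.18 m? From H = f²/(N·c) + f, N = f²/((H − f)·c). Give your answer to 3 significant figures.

Rearrange H = f²/(N·c) + f for N: N = f² / ((H − f)·c).
N = 10² / ((1180 − 10) × 0.012) = 100 / 14.04 ≈ 7.12.

f/7.12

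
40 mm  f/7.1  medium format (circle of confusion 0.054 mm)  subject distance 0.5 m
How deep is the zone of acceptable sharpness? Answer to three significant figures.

112 mm

Hyperfocal distance H = f²/(N·c) + f = 40²/(7.1 × 0.054) + 40 = 1600/0.3834 + 40 ≈ 4213.2 mm ≈ 4.213 m.
Near limit Dn = s·(H − f)/(H + s − 2f) = 500 × (4213.2 − 40) / (4213.2 + 500 − 2 × 40) = 500 × 4173.2 / 4633.2 ≈ 450.36 mm.
Far limit Df = s·(H − f)/(H − s) = 500 × (4213.2 − 40) / (4213.2 − 500) = 500 × 4173.2 / 3713.2 ≈ 561.94 mm.
Depth of field = Df − Dn = 561.94 − 450.36 ≈ 111.58 mm.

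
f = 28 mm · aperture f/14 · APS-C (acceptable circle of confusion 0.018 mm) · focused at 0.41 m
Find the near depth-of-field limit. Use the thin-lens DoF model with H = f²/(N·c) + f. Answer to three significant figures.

365 mm

Hyperfocal distance H = f²/(N·c) + f = 28²/(14 × 0.018) + 28 = 784/0.252 + 28 ≈ 3139.1 mm ≈ 3.139 m.
Near limit Dn = s·(H − f)/(H + s − 2f) = 410 × (3139.1 − 28) / (3139.1 + 410 − 2 × 28) = 410 × 3111.1 / 3493.1 ≈ 365.16 mm.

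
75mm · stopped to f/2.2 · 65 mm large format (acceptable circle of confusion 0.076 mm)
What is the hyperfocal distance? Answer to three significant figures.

Hyperfocal distance H = f²/(N·c) + f = 75²/(2.2 × 0.076) + 75 = 5625/0.1672 + 75 ≈ 33717.3 mm ≈ 33.7 m.

33.7 m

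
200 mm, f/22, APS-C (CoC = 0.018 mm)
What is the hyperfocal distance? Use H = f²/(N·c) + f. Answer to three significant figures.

Hyperfocal distance H = f²/(N·c) + f = 200²/(22 × 0.018) + 200 = 40000/0.396 + 200 ≈ 101210.1 mm ≈ 101 m.

101 m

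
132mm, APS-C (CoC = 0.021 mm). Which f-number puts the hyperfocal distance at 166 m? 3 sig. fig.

Rearrange H = f²/(N·c) + f for N: N = f² / ((H − f)·c).
N = 132² / ((166000 − 132) × 0.021) = 17424 / 3483 ≈ 5.

f/5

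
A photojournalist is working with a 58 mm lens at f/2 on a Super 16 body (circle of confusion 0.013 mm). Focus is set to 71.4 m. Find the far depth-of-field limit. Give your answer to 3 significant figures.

159 m

Hyperfocal distance H = f²/(N·c) + f = 58²/(2 × 0.013) + 58 = 3364/0.026 + 58 ≈ 129442.6 mm ≈ 129.4 m.
Far limit Df = s·(H − f)/(H − s) = 71400 × (129442.6 − 58) / (129442.6 − 71400) = 71400 × 129384.6 / 58042.6 ≈ 159160 mm ≈ 159 m.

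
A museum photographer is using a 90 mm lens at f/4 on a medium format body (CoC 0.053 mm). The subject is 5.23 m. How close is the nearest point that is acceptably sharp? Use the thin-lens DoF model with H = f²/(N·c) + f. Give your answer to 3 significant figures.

4.61 m

Hyperfocal distance H = f²/(N·c) + f = 90²/(4 × 0.053) + 90 = 8100/0.212 + 90 ≈ 38297.5 mm ≈ 38.30 m.
Near limit Dn = s·(H − f)/(H + s − 2f) = 5230 × (38297.5 − 90) / (38297.5 + 5230 − 2 × 90) = 5230 × 38207.5 / 43347.5 ≈ 4609.8 mm ≈ 4.61 m.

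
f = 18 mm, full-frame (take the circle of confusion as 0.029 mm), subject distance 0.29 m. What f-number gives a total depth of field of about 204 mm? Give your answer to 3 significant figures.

f/13

Write h = H − f = f²/(N·c). The thin-lens limits are Dn = s·h/(h + (s−f)) and Df = s·h/(h − (s−f)), so DoF = Df − Dn = 2·s·(s−f)·h / (h² − (s−f)²).
That is a quadratic in h: DoF·h² − 2·s·(s−f)·h − DoF·(s−f)² = 0 ⇒ h = (s−f)·(s + √(s² + DoF²)) / DoF = 272 × (290 + √(290² + 204²)) / 204 = 272 × (290 + 354.565) / 204 ≈ 859.42 mm.
Then N = f²/(c·h) = 18² / (0.029 × 859.42) = 324 / 24.923 ≈ 13.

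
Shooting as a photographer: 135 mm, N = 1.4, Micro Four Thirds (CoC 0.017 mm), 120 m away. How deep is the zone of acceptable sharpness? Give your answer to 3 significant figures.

Hyperfocal distance H = f²/(N·c) + f = 135²/(1.4 × 0.017) + 135 = 18225/0.0238 + 135 ≈ 765891.3 mm ≈ 765.9 m.
Near limit Dn = s·(H − f)/(H + s − 2f) = 120000 × (765891.3 − 135) / (765891.3 + 120000 − 2 × 135) = 120000 × 765756.3 / 885621.3 ≈ 103759 mm.
Far limit Df = s·(H − f)/(H − s) = 120000 × (765891.3 − 135) / (765891.3 − 120000) = 120000 × 765756.3 / 645891.3 ≈ 142270 mm.
Depth of field = Df − Dn = 142270 − 103759 ≈ 38511 mm ≈ 38.5 m.

38.5 m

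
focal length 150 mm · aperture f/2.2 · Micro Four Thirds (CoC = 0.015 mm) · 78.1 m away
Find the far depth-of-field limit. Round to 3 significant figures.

Hyperfocal distance H = f²/(N·c) + f = 150²/(2.2 × 0.015) + 150 = 22500/0.033 + 150 ≈ 681968.2 mm ≈ 682.0 m.
Far limit Df = s·(H − f)/(H − s) = 78100 × (681968.2 − 150) / (681968.2 − 78100) = 78100 × 681818.2 / 603868.2 ≈ 88181 mm ≈ 88.2 m.

88.2 m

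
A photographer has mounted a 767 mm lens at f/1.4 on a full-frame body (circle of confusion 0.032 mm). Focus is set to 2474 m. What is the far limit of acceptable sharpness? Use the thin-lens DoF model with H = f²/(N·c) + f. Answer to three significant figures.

Hyperfocal distance H = f²/(N·c) + f = 767²/(1.4 × 0.032) + 767 = 588289/0.0448 + 767 ≈ 13132217.9 mm ≈ 13132 m.
Far limit Df = s·(H − f)/(H − s) = 2474000 × (13132217.9 − 767) / (13132217.9 − 2474000) = 2474000 × 13131450.9 / 10658217.9 ≈ 3048090 mm ≈ 3050 m.

3050 m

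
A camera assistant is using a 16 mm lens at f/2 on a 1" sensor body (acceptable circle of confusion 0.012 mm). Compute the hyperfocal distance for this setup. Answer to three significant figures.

Hyperfocal distance H = f²/(N·c) + f = 16²/(2 × 0.012) + 16 = 256/0.024 + 16 ≈ 10682.7 mm ≈ 10.7 m.

10.7 m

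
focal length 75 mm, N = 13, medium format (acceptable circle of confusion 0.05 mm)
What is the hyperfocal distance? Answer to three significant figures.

8.73 m

Hyperfocal distance H = f²/(N·c) + f = 75²/(13 × 0.05) + 75 = 5625/0.65 + 75 ≈ 8728.8 mm ≈ 8.73 m.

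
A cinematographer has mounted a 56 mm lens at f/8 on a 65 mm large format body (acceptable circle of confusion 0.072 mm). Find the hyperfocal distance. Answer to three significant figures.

5.50 m

Hyperfocal distance H = f²/(N·c) + f = 56²/(8 × 0.072) + 56 = 3136/0.576 + 56 ≈ 5500.4 mm ≈ 5.50 m.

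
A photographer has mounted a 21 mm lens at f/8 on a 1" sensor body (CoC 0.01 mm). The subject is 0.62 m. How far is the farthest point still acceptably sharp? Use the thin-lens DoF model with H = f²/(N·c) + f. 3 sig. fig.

Hyperfocal distance H = f²/(N·c) + f = 21²/(8 × 0.01) + 21 = 441/0.08 + 21 ≈ 5533.5 mm ≈ 5.534 m.
Far limit Df = s·(H − f)/(H − s) = 620 × (5533.5 − 21) / (5533.5 − 620) = 620 × 5512.5 / 4913.5 ≈ 695.58 mm ≈ 0.696 m.

0.696 m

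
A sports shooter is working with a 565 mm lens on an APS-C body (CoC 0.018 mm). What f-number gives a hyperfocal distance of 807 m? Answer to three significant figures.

f/22

Rearrange H = f²/(N·c) + f for N: N = f² / ((H − f)·c).
N = 565² / ((807000 − 565) × 0.018) = 319225 / 14516 ≈ 22.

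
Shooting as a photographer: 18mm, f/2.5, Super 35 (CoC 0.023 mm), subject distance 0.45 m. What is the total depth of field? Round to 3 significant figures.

69.4 mm

Hyperfocal distance H = f²/(N·c) + f = 18²/(2.5 × 0.023) + 18 = 324/0.0575 + 18 ≈ 5652.8 mm ≈ 5.653 m.
Near limit Dn = s·(H − f)/(H + s − 2f) = 450 × (5652.8 − 18) / (5652.8 + 450 − 2 × 18) = 450 × 5634.8 / 6066.8 ≈ 417.957 mm.
Far limit Df = s·(H − f)/(H − s) = 450 × (5652.8 − 18) / (5652.8 − 450) = 450 × 5634.8 / 5202.8 ≈ 487.365 mm.
Depth of field = Df − Dn = 487.365 − 417.957 ≈ 69.408 mm.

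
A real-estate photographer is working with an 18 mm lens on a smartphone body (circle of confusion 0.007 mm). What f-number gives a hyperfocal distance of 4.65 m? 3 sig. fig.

Rearrange H = f²/(N·c) + f for N: N = f² / ((H − f)·c).
N = 18² / ((4650 − 18) × 0.007) = 324 / 32.42 ≈ 9.99.

f/9.99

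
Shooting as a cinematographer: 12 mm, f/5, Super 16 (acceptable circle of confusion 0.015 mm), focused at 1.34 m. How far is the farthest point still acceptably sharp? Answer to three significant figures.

4.35 m

Hyperfocal distance H = f²/(N·c) + f = 12²/(5 × 0.015) + 12 = 144/0.075 + 12 ≈ 1932.0 mm ≈ 1.932 m.
Far limit Df = s·(H − f)/(H − s) = 1340 × (1932.0 − 12) / (1932.0 − 1340) = 1340 × 1920.0 / 592.0 ≈ 4345.9 mm ≈ 4.35 m.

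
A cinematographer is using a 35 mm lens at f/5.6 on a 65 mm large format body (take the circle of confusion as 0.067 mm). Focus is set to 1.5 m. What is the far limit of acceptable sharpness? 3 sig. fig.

Hyperfocal distance H = f²/(N·c) + f = 35²/(5.6 × 0.067) + 35 = 1225/0.3752 + 35 ≈ 3299.9 mm ≈ 3.300 m.
Far limit Df = s·(H − f)/(H − s) = 1500 × (3299.9 − 35) / (3299.9 − 1500) = 1500 × 3264.9 / 1799.9 ≈ 2720.9 mm ≈ 2.72 m.

2.72 m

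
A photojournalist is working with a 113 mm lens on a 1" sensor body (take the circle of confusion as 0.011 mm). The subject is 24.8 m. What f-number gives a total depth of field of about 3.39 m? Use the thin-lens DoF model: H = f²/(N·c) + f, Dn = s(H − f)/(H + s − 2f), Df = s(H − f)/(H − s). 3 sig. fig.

f/3.20

Write h = H − f = f²/(N·c). The thin-lens limits are Dn = s·h/(h + (s−f)) and Df = s·h/(h − (s−f)), so DoF = Df − Dn = 2·s·(s−f)·h / (h² − (s−f)²).
That is a quadratic in h: DoF·h² − 2·s·(s−f)·h − DoF·(s−f)² = 0 ⇒ h = (s−f)·(s + √(s² + DoF²)) / DoF = 24687 × (24800 + √(24800² + 3390²)) / 3390 = 24687 × (24800 + 25030.6) / 3390 ≈ 362882 mm.
Then N = f²/(c·h) = 113² / (0.011 × 362882) = 12769 / 3991.7 ≈ 3.20.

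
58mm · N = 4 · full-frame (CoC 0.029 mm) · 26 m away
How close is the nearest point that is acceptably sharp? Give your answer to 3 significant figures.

Hyperfocal distance H = f²/(N·c) + f = 58²/(4 × 0.029) + 58 = 3364/0.116 + 58 ≈ 29058.0 mm ≈ 29.06 m.
Near limit Dn = s·(H − f)/(H + s − 2f) = 26000 × (29058.0 − 58) / (29058.0 + 26000 − 2 × 58) = 26000 × 29000.0 / 54942.0 ≈ 13724 mm ≈ 13.7 m.

13.7 m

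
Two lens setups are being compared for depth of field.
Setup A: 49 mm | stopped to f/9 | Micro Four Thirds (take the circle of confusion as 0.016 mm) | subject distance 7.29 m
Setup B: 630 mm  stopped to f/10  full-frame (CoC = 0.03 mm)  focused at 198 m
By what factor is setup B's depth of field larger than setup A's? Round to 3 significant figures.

7.74

Setup A: H = 49²/(9×0.016) + 49 ≈ 16722.6 mm; DoF = Df − Dn = 12886.2 − 5082.7 ≈ 7803.5 mm.
Setup B: H = 630²/(10×0.03) + 630 ≈ 1323630.0 mm; DoF = Df − Dn = 232718 − 172296 ≈ 60422 mm.
Ratio = 60422 / 7803.5 ≈ 7.74.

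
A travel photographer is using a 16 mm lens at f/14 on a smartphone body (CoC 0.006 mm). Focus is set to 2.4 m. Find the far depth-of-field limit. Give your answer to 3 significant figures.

Hyperfocal distance H = f²/(N·c) + f = 16²/(14 × 0.006) + 16 = 256/0.084 + 16 ≈ 3063.6 mm ≈ 3.064 m.
Far limit Df = s·(H − f)/(H − s) = 2400 × (3063.6 − 16) / (3063.6 − 2400) = 2400 × 3047.6 / 663.6 ≈ 11022 mm ≈ 11.0 m.

11.0 m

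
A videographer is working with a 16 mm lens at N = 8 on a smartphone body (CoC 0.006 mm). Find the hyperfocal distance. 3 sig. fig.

Hyperfocal distance H = f²/(N·c) + f = 16²/(8 × 0.006) + 16 = 256/0.048 + 16 ≈ 5349.3 mm ≈ 5.35 m.

5.35 m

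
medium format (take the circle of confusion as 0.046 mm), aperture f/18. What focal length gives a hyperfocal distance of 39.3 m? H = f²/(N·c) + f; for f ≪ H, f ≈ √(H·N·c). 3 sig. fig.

180 mm

From H = f²/(N·c) + f, with f ≪ H: f ≈ √(H·N·c) = √(39300 × 18 × 0.046) = √32540 ≈ 180.4 mm.
The +f correction barely moves this — solving exactly, f² + N·c·f − N·c·H = 0 ⇒ f = (−N·c + √((N·c)² + 4·N·c·H))/2 = (−0.828 + √130162)/2 ≈ 179.98 mm, so f ≈ 180 mm.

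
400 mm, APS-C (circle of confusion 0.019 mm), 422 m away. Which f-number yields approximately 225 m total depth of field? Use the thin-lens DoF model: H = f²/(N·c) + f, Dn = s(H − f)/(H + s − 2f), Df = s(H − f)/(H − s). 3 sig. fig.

f/4.99

Write h = H − f = f²/(N·c). The thin-lens limits are Dn = s·h/(h + (s−f)) and Df = s·h/(h − (s−f)), so DoF = Df − Dn = 2·s·(s−f)·h / (h² − (s−f)²).
That is a quadratic in h: DoF·h² − 2·s·(s−f)·h − DoF·(s−f)² = 0 ⇒ h = (s−f)·(s + √(s² + DoF²)) / DoF = 421600 × (422000 + √(422000² + 225000²)) / 225000 = 421600 × (422000 + 478235) / 225000 ≈ 1686841 mm.
Then N = f²/(c·h) = 400² / (0.019 × 1686841) = 160000 / 32050 ≈ 4.99.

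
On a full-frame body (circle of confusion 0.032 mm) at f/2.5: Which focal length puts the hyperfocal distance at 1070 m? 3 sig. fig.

293 mm

From H = f²/(N·c) + f, with f ≪ H: f ≈ √(H·N·c) = √(1070000 × 2.5 × 0.032) = √85600 ≈ 292.6 mm.
The +f correction barely moves this — solving exactly, f² + N·c·f − N·c·H = 0 ⇒ f = (−N·c + √((N·c)² + 4·N·c·H))/2 = (−0.08 + √342400)/2 ≈ 292.53 mm, so f ≈ 293 mm.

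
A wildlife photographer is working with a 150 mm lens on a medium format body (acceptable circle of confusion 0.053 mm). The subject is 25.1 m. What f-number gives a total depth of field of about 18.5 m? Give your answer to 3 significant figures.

Write h = H − f = f²/(N·c). The thin-lens limits are Dn = s·h/(h + (s−f)) and Df = s·h/(h − (s−f)), so DoF = Df − Dn = 2·s·(s−f)·h / (h² − (s−f)²).
That is a quadratic in h: DoF·h² − 2·s·(s−f)·h − DoF·(s−f)² = 0 ⇒ h = (s−f)·(s + √(s² + DoF²)) / DoF = 24950 × (25100 + √(25100² + 18500²)) / 18500 = 24950 × (25100 + 31181.1) / 18500 ≈ 75903 mm.
Then N = f²/(c·h) = 150² / (0.053 × 75903) = 22500 / 4022.9 ≈ 5.59.

f/5.59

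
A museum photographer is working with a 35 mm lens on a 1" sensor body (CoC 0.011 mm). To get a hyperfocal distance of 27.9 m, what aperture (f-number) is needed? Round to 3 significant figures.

Rearrange H = f²/(N·c) + f for N: N = f² / ((H − f)·c).
N = 35² / ((27900 − 35) × 0.011) = 1225 / 306.5 ≈ 4.

f/4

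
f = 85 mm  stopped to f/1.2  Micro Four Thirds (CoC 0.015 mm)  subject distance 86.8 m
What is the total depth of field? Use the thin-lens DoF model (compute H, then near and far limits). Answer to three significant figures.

Hyperfocal distance H = f²/(N·c) + f = 85²/(1.2 × 0.015) + 85 = 7225/0.018 + 85 ≈ 401473.9 mm ≈ 401.5 m.
Near limit Dn = s·(H − f)/(H + s − 2f) = 86800 × (401473.9 − 85) / (401473.9 + 86800 − 2 × 85) = 86800 × 401388.9 / 488103.9 ≈ 71379 mm.
Far limit Df = s·(H − f)/(H − s) = 86800 × (401473.9 − 85) / (401473.9 − 86800) = 86800 × 401388.9 / 314673.9 ≈ 110720 mm.
Depth of field = Df − Dn = 110720 − 71379 ≈ 39341 mm ≈ 39.3 m.

39.3 m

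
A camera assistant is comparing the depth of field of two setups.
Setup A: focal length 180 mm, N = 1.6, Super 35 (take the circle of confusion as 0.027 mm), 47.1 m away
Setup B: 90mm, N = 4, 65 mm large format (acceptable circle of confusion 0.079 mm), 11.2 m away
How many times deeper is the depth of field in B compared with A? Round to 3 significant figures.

2.02

Setup A: H = 180²/(1.6×0.027) + 180 ≈ 750180.0 mm; DoF = Df − Dn = 50243.2 − 44326.9 ≈ 5916.3 mm.
Setup B: H = 90²/(4×0.079) + 90 ≈ 25722.9 mm; DoF = Df − Dn = 19768 − 7813 ≈ 11955 mm.
Ratio = 11955 / 5916.3 ≈ 2.02.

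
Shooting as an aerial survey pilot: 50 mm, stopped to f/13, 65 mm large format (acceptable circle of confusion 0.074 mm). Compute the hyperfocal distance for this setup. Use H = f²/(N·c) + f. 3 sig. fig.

2.65 m

Hyperfocal distance H = f²/(N·c) + f = 50²/(13 × 0.074) + 50 = 2500/0.962 + 50 ≈ 2648.8 mm ≈ 2.65 m.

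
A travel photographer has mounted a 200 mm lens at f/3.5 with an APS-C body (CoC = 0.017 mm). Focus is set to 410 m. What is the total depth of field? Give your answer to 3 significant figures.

Hyperfocal distance H = f²/(N·c) + f = 200²/(3.5 × 0.017) + 200 = 40000/0.0595 + 200 ≈ 672468.9 mm ≈ 672.5 m.
Near limit Dn = s·(H − f)/(H + s − 2f) = 410000 × (672468.9 − 200) / (672468.9 + 410000 − 2 × 200) = 410000 × 672268.9 / 1082068.9 ≈ 254725 mm.
Far limit Df = s·(H − f)/(H − s) = 410000 × (672468.9 − 200) / (672468.9 − 410000) = 410000 × 672268.9 / 262468.9 ≈ 1050144 mm.
Depth of field = Df − Dn = 1050144 − 254725 ≈ 795419 mm ≈ 795 m.

795 m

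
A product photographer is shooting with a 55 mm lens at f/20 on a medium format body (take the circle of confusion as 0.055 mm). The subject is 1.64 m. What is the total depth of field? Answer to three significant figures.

2.83 m

Hyperfocal distance H = f²/(N·c) + f = 55²/(20 × 0.055) + 55 = 3025/1.1 + 55 ≈ 2805.0 mm ≈ 2.805 m.
Near limit Dn = s·(H − f)/(H + s − 2f) = 1640 × (2805.0 − 55) / (2805.0 + 1640 − 2 × 55) = 1640 × 2750.0 / 4335.0 ≈ 1040.4 mm.
Far limit Df = s·(H − f)/(H − s) = 1640 × (2805.0 − 55) / (2805.0 − 1640) = 1640 × 2750.0 / 1165.0 ≈ 3871.2 mm.
Depth of field = Df − Dn = 3871.2 − 1040.4 ≈ 2830.8 mm ≈ 2.83 m.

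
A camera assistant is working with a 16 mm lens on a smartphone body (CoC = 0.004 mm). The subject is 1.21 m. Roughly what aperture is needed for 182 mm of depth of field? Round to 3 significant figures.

f/4.01

Write h = H − f = f²/(N·c). The thin-lens limits are Dn = s·h/(h + (s−f)) and Df = s·h/(h − (s−f)), so DoF = Df − Dn = 2·s·(s−f)·h / (h² − (s−f)²).
That is a quadratic in h: DoF·h² − 2·s·(s−f)·h − DoF·(s−f)² = 0 ⇒ h = (s−f)·(s + √(s² + DoF²)) / DoF = 1194 × (1210 + √(1210² + 182²)) / 182 = 1194 × (1210 + 1223.61) / 182 ≈ 15966 mm.
Then N = f²/(c·h) = 16² / (0.004 × 15966) = 256 / 63.862 ≈ 4.01.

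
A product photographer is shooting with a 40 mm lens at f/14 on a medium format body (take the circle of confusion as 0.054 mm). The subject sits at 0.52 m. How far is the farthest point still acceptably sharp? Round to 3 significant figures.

Hyperfocal distance H = f²/(N·c) + f = 40²/(14 × 0.054) + 40 = 1600/0.756 + 40 ≈ 2156.4 mm ≈ 2.156 m.
Far limit Df = s·(H − f)/(H − s) = 520 × (2156.4 − 40) / (2156.4 − 520) = 520 × 2116.4 / 1636.4 ≈ 672.53 mm ≈ 0.673 m.

0.673 m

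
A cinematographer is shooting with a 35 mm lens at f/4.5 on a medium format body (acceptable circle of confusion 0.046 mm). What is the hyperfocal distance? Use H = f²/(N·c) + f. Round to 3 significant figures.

5.95 m

Hyperfocal distance H = f²/(N·c) + f = 35²/(4.5 × 0.046) + 35 = 1225/0.207 + 35 ≈ 5952.9 mm ≈ 5.95 m.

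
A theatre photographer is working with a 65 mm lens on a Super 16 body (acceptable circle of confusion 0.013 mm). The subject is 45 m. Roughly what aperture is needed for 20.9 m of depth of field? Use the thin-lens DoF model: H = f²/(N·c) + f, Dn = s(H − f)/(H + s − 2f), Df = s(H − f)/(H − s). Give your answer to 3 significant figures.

f/1.60

Write h = H − f = f²/(N·c). The thin-lens limits are Dn = s·h/(h + (s−f)) and Df = s·h/(h − (s−f)), so DoF = Df − Dn = 2·s·(s−f)·h / (h² − (s−f)²).
That is a quadratic in h: DoF·h² − 2·s·(s−f)·h − DoF·(s−f)² = 0 ⇒ h = (s−f)·(s + √(s² + DoF²)) / DoF = 44935 × (45000 + √(45000² + 20900²)) / 20900 = 44935 × (45000 + 49616.6) / 20900 ≈ 203426 mm.
Then N = f²/(c·h) = 65² / (0.013 × 203426) = 4225 / 2644.5 ≈ 1.60.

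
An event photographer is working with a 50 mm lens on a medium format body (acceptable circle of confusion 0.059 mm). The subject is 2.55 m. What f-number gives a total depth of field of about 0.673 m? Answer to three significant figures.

Write h = H − f = f²/(N·c). The thin-lens limits are Dn = s·h/(h + (s−f)) and Df = s·h/(h − (s−f)), so DoF = Df − Dn = 2·s·(s−f)·h / (h² − (s−f)²).
That is a quadratic in h: DoF·h² − 2·s·(s−f)·h − DoF·(s−f)² = 0 ⇒ h = (s−f)·(s + √(s² + DoF²)) / DoF = 2500 × (2550 + √(2550² + 673²)) / 673 = 2500 × (2550 + 2637.31) / 673 ≈ 19269 mm.
Then N = f²/(c·h) = 50² / (0.059 × 19269) = 2500 / 1136.9 ≈ 2.20.

f/2.20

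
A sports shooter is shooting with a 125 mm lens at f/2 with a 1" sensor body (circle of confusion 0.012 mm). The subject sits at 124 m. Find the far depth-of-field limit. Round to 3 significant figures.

Hyperfocal distance H = f²/(N·c) + f = 125²/(2 × 0.012) + 125 = 15625/0.024 + 125 ≈ 651166.7 mm ≈ 651.2 m.
Far limit Df = s·(H − f)/(H − s) = 124000 × (651166.7 − 125) / (651166.7 − 124000) = 124000 × 651041.7 / 527166.7 ≈ 153138 mm ≈ 153 m.

153 m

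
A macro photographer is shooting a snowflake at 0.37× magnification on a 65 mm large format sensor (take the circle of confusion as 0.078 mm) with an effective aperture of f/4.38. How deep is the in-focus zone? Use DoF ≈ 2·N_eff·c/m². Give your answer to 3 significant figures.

4.99 mm

At magnification m, DoF ≈ 2·N_eff·c/m² = 2 × 4.38 × 0.078 / 0.37² = 0.6833 / 0.1369 ≈ 4.99 mm.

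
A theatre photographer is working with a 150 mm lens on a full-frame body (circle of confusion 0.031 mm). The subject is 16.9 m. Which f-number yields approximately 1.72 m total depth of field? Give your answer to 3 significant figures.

f/2.20

Write h = H − f = f²/(N·c). The thin-lens limits are Dn = s·h/(h + (s−f)) and Df = s·h/(h − (s−f)), so DoF = Df − Dn = 2·s·(s−f)·h / (h² − (s−f)²).
That is a quadratic in h: DoF·h² − 2·s·(s−f)·h − DoF·(s−f)² = 0 ⇒ h = (s−f)·(s + √(s² + DoF²)) / DoF = 16750 × (16900 + √(16900² + 1720²)) / 1720 = 16750 × (16900 + 16987.3) / 1720 ≈ 330007 mm.
Then N = f²/(c·h) = 150² / (0.031 × 330007) = 22500 / 10230 ≈ 2.20.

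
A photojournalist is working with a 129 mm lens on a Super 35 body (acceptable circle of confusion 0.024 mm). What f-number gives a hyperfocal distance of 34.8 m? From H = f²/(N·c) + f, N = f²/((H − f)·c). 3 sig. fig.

f/20

Rearrange H = f²/(N·c) + f for N: N = f² / ((H − f)·c).
N = 129² / ((34800 − 129) × 0.024) = 16641 / 832.1 ≈ 20.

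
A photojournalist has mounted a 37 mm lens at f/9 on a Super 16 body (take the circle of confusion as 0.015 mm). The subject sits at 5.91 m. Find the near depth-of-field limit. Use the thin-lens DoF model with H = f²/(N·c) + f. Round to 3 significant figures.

3.74 m

Hyperfocal distance H = f²/(N·c) + f = 37²/(9 × 0.015) + 37 = 1369/0.135 + 37 ≈ 10177.7 mm ≈ 10.18 m.
Near limit Dn = s·(H − f)/(H + s − 2f) = 5910 × (10177.7 − 37) / (10177.7 + 5910 − 2 × 37) = 5910 × 10140.7 / 16013.7 ≈ 3742.5 mm ≈ 3.74 m.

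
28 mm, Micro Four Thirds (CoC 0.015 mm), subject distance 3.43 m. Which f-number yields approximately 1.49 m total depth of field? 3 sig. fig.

f/3.19

Write h = H − f = f²/(N·c). The thin-lens limits are Dn = s·h/(h + (s−f)) and Df = s·h/(h − (s−f)), so DoF = Df − Dn = 2·s·(s−f)·h / (h² − (s−f)²).
That is a quadratic in h: DoF·h² − 2·s·(s−f)·h − DoF·(s−f)² = 0 ⇒ h = (s−f)·(s + √(s² + DoF²)) / DoF = 3402 × (3430 + √(3430² + 1490²)) / 1490 = 3402 × (3430 + 3739.65) / 1490 ≈ 16370 mm.
Then N = f²/(c·h) = 28² / (0.015 × 16370) = 784 / 245.55 ≈ 3.19.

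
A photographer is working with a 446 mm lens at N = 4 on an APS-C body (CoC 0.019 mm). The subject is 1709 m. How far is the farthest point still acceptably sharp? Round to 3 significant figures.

4920 m

Hyperfocal distance H = f²/(N·c) + f = 446²/(4 × 0.019) + 446 = 198916/0.076 + 446 ≈ 2617761.8 mm ≈ 2618 m.
Far limit Df = s·(H − f)/(H − s) = 1709000 × (2617761.8 − 446) / (2617761.8 − 1709000) = 1709000 × 2617315.8 / 908761.8 ≈ 4922074 mm ≈ 4920 m.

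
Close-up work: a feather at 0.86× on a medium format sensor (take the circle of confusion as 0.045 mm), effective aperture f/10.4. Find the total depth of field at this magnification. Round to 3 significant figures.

1.27 mm

At magnification m, DoF ≈ 2·N_eff·c/m² = 2 × 10.4 × 0.045 / 0.86² = 0.936 / 0.7396 ≈ 1.27 mm.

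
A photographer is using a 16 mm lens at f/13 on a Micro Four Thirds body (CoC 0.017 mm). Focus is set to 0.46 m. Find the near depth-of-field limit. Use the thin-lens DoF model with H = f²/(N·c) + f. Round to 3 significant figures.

Hyperfocal distance H = f²/(N·c) + f = 16²/(13 × 0.017) + 16 = 256/0.221 + 16 ≈ 1174.4 mm ≈ 1.174 m.
Near limit Dn = s·(H − f)/(H + s − 2f) = 460 × (1174.4 − 16) / (1174.4 + 460 − 2 × 16) = 460 × 1158.4 / 1602.4 ≈ 332.54 mm.

333 mm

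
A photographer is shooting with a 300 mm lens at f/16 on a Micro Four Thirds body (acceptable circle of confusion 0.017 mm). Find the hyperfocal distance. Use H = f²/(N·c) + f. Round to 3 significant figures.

331 m

Hyperfocal distance H = f²/(N·c) + f = 300²/(16 × 0.017) + 300 = 90000/0.272 + 300 ≈ 331182.4 mm ≈ 331 m.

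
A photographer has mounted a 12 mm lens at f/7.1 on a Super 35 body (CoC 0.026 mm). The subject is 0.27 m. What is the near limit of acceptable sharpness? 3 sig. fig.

Hyperfocal distance H = f²/(N·c) + f = 12²/(7.1 × 0.026) + 12 = 144/0.1846 + 12 ≈ 792.1 mm ≈ 0.792 m.
Near limit Dn = s·(H − f)/(H + s − 2f) = 270 × (792.1 − 12) / (792.1 + 270 − 2 × 12) = 270 × 780.1 / 1038.1 ≈ 202.89 mm.

203 mm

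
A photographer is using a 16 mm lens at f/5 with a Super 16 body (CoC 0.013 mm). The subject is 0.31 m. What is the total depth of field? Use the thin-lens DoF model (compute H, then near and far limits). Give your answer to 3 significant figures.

46.5 mm

Hyperfocal distance H = f²/(N·c) + f = 16²/(5 × 0.013) + 16 = 256/0.065 + 16 ≈ 3954.5 mm ≈ 3.954 m.
Near limit Dn = s·(H − f)/(H + s − 2f) = 310 × (3954.5 − 16) / (3954.5 + 310 − 2 × 16) = 310 × 3938.5 / 4232.5 ≈ 288.466 mm.
Far limit Df = s·(H − f)/(H − s) = 310 × (3954.5 − 16) / (3954.5 − 310) = 310 × 3938.5 / 3644.5 ≈ 335.008 mm.
Depth of field = Df − Dn = 335.008 − 288.466 ≈ 46.542 mm.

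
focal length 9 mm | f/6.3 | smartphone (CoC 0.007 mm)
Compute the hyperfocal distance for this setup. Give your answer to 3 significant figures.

1.85 m

Hyperfocal distance H = f²/(N·c) + f = 9²/(6.3 × 0.007) + 9 = 81/0.0441 + 9 ≈ 1845.7 mm ≈ 1.85 m.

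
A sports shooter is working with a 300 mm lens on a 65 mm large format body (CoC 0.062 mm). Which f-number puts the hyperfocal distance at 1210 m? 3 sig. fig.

Rearrange H = f²/(N·c) + f for N: N = f² / ((H − f)·c).
N = 300² / ((1210000 − 300) × 0.062) = 90000 / 75001 ≈ 1.20.

f/1.20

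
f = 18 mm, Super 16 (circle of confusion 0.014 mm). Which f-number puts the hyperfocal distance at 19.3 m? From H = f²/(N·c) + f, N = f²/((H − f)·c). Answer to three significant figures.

f/1.20

Rearrange H = f²/(N·c) + f for N: N = f² / ((H − f)·c).
N = 18² / ((19300 − 18) × 0.014) = 324 / 269.9 ≈ 1.20.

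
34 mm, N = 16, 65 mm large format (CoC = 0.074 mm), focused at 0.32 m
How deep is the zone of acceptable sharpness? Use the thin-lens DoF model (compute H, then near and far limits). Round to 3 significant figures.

Hyperfocal distance H = f²/(N·c) + f = 34²/(16 × 0.074) + 34 = 1156/1.184 + 34 ≈ 1010.4 mm ≈ 1.010 m.
Near limit Dn = s·(H − f)/(H + s − 2f) = 320 × (1010.4 − 34) / (1010.4 + 320 − 2 × 34) = 320 × 976.4 / 1262.4 ≈ 247.50 mm.
Far limit Df = s·(H − f)/(H − s) = 320 × (1010.4 − 34) / (1010.4 − 320) = 320 × 976.4 / 690.4 ≈ 452.57 mm.
Depth of field = Df − Dn = 452.57 − 247.50 ≈ 205.07 mm.

205 mm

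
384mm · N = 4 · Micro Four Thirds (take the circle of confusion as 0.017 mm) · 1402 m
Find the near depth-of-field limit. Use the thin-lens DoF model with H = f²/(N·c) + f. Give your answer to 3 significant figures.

852 m

Hyperfocal distance H = f²/(N·c) + f = 384²/(4 × 0.017) + 384 = 147456/0.068 + 384 ≈ 2168854.6 mm ≈ 2169 m.
Near limit Dn = s·(H − f)/(H + s − 2f) = 1402000 × (2168854.6 − 384) / (2168854.6 + 1402000 − 2 × 384) = 1402000 × 2168470.6 / 3570086.6 ≈ 851575 mm ≈ 852 m.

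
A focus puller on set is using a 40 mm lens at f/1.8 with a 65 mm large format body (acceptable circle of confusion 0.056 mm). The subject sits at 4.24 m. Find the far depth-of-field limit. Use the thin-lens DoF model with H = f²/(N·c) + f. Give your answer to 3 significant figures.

5.77 m

Hyperfocal distance H = f²/(N·c) + f = 40²/(1.8 × 0.056) + 40 = 1600/0.1008 + 40 ≈ 15913.0 mm ≈ 15.91 m.
Far limit Df = s·(H − f)/(H − s) = 4240 × (15913.0 − 40) / (15913.0 − 4240) = 4240 × 15873.0 / 11673.0 ≈ 5765.6 mm ≈ 5.77 m.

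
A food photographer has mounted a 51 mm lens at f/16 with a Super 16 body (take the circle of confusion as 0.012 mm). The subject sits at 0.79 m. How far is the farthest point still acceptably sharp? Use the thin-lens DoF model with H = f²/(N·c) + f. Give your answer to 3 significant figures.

Hyperfocal distance H = f²/(N·c) + f = 51²/(16 × 0.012) + 51 = 2601/0.192 + 51 ≈ 13597.9 mm ≈ 13.60 m.
Far limit Df = s·(H − f)/(H − s) = 790 × (13597.9 − 51) / (13597.9 − 790) = 790 × 13546.9 / 12807.9 ≈ 835.58 mm ≈ 0.836 m.

0.836 m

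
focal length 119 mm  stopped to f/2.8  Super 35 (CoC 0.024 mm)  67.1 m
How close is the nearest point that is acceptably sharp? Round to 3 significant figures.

50.9 m

Hyperfocal distance H = f²/(N·c) + f = 119²/(2.8 × 0.024) + 119 = 14161/0.0672 + 119 ≈ 210848.2 mm ≈ 210.8 m.
Near limit Dn = s·(H − f)/(H + s − 2f) = 67100 × (210848.2 − 119) / (210848.2 + 67100 − 2 × 119) = 67100 × 210729.2 / 277710.2 ≈ 50916 mm ≈ 50.9 m.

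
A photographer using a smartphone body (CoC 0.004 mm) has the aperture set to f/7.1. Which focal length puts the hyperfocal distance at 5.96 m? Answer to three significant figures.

13.0 mm

From H = f²/(N·c) + f, with f ≪ H: f ≈ √(H·N·c) = √(5960 × 7.1 × 0.004) = √169.26 ≈ 13.01 mm.
The +f correction barely moves this — solving exactly, f² + N·c·f − N·c·H = 0 ⇒ f = (−N·c + √((N·c)² + 4·N·c·H))/2 = (−0.0284 + √677.06)/2 ≈ 12.996 mm, so f ≈ 13.0 mm.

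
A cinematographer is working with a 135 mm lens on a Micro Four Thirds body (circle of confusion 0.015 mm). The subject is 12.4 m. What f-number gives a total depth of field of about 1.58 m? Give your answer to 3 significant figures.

Write h = H − f = f²/(N·c). The thin-lens limits are Dn = s·h/(h + (s−f)) and Df = s·h/(h − (s−f)), so DoF = Df − Dn = 2·s·(s−f)·h / (h² − (s−f)²).
That is a quadratic in h: DoF·h² − 2·s·(s−f)·h − DoF·(s−f)² = 0 ⇒ h = (s−f)·(s + √(s² + DoF²)) / DoF = 12265 × (12400 + √(12400² + 1580²)) / 1580 = 12265 × (12400 + 12500.3) / 1580 ≈ 193292 mm.
Then N = f²/(c·h) = 135² / (0.015 × 193292) = 18225 / 2899.4 ≈ 6.29.

f/6.29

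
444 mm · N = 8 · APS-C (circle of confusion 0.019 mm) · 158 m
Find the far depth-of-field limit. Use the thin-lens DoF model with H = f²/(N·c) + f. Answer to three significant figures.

180 m

Hyperfocal distance H = f²/(N·c) + f = 444²/(8 × 0.019) + 444 = 197136/0.152 + 444 ≈ 1297391.4 mm ≈ 1297 m.
Far limit Df = s·(H − f)/(H − s) = 158000 × (1297391.4 − 444) / (1297391.4 − 158000) = 158000 × 1296947.4 / 1139391.4 ≈ 179848 mm ≈ 180 m.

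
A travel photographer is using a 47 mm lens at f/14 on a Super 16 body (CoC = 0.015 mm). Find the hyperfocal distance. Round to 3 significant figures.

Hyperfocal distance H = f²/(N·c) + f = 47²/(14 × 0.015) + 47 = 2209/0.21 + 47 ≈ 10566.0 mm ≈ 10.6 m.

10.6 m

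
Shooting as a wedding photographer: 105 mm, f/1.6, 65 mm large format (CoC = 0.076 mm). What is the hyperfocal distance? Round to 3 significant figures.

90.8 m

Hyperfocal distance H = f²/(N·c) + f = 105²/(1.6 × 0.076) + 105 = 11025/0.1216 + 105 ≈ 90771.1 mm ≈ 90.8 m.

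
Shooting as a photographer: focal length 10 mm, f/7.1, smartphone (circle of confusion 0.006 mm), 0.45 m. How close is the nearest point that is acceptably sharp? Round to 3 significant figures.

379 mm

Hyperfocal distance H = f²/(N·c) + f = 10²/(7.1 × 0.006) + 10 = 100/0.0426 + 10 ≈ 2357.4 mm ≈ 2.357 m.
Near limit Dn = s·(H − f)/(H + s − 2f) = 450 × (2357.4 − 10) / (2357.4 + 450 − 2 × 10) = 450 × 2347.4 / 2787.4 ≈ 378.97 mm.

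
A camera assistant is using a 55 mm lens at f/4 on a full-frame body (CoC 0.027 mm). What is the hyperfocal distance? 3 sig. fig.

Hyperfocal distance H = f²/(N·c) + f = 55²/(4 × 0.027) + 55 = 3025/0.108 + 55 ≈ 28064.3 mm ≈ 28.1 m.

28.1 m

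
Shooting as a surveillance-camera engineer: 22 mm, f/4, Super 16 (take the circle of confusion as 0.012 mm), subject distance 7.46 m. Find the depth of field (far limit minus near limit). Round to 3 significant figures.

24.1 m

Hyperfocal distance H = f²/(N·c) + f = 22²/(4 × 0.012) + 22 = 484/0.048 + 22 ≈ 10105.3 mm ≈ 10.11 m.
Near limit Dn = s·(H − f)/(H + s − 2f) = 7460 × (10105.3 − 22) / (10105.3 + 7460 − 2 × 22) = 7460 × 10083.3 / 17521.3 ≈ 4293 mm.
Far limit Df = s·(H − f)/(H − s) = 7460 × (10105.3 − 22) / (10105.3 − 7460) = 7460 × 10083.3 / 2645.3 ≈ 28436 mm.
Depth of field = Df − Dn = 28436 − 4293 ≈ 24143 mm ≈ 24.1 m.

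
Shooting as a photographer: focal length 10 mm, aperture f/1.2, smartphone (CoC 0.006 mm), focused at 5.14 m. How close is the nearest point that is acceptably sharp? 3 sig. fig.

Hyperfocal distance H = f²/(N·c) + f = 10²/(1.2 × 0.006) + 10 = 100/0.0072 + 10 ≈ 13898.9 mm ≈ 13.90 m.
Near limit Dn = s·(H − f)/(H + s − 2f) = 5140 × (13898.9 − 10) / (13898.9 + 5140 − 2 × 10) = 5140 × 13888.9 / 19018.9 ≈ 3753.6 mm ≈ 3.75 m.

3.75 m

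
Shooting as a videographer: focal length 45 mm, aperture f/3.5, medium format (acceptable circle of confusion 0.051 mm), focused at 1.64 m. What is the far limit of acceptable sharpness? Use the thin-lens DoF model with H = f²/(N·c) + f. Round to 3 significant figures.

1.91 m

Hyperfocal distance H = f²/(N·c) + f = 45²/(3.5 × 0.051) + 45 = 2025/0.1785 + 45 ≈ 11389.5 mm ≈ 11.39 m.
Far limit Df = s·(H − f)/(H − s) = 1640 × (11389.5 − 45) / (11389.5 − 1640) = 1640 × 11344.5 / 9749.5 ≈ 1908.3 mm ≈ 1.91 m.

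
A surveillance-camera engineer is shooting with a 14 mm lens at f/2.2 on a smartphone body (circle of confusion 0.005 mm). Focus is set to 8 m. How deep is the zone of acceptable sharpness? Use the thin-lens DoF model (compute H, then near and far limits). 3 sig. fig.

8.97 m

Hyperfocal distance H = f²/(N·c) + f = 14²/(2.2 × 0.005) + 14 = 196/0.011 + 14 ≈ 17832.2 mm ≈ 17.83 m.
Near limit Dn = s·(H − f)/(H + s − 2f) = 8000 × (17832.2 − 14) / (17832.2 + 8000 − 2 × 14) = 8000 × 17818.2 / 25804.2 ≈ 5524.1 mm.
Far limit Df = s·(H − f)/(H − s) = 8000 × (17832.2 − 14) / (17832.2 − 8000) = 8000 × 17818.2 / 9832.2 ≈ 14497.8 mm.
Depth of field = Df − Dn = 14497.8 − 5524.1 ≈ 8973.7 mm ≈ 8.97 m.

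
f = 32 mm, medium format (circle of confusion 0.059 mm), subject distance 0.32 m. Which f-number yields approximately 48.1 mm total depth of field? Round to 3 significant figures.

f/4.50

Write h = H − f = f²/(N·c). The thin-lens limits are Dn = s·h/(h + (s−f)) and Df = s·h/(h − (s−f)), so DoF = Df − Dn = 2·s·(s−f)·h / (h² − (s−f)²).
That is a quadratic in h: DoF·h² − 2·s·(s−f)·h − DoF·(s−f)² = 0 ⇒ h = (s−f)·(s + √(s² + DoF²)) / DoF = 288 × (320 + √(320² + 48.1²)) / 48.1 = 288 × (320 + 323.595) / 48.1 ≈ 3853.5 mm.
Then N = f²/(c·h) = 32² / (0.059 × 3853.5) = 1024 / 227.36 ≈ 4.50.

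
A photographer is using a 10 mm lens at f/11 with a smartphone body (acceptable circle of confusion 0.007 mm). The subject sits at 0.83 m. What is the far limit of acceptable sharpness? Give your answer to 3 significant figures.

2.25 m

Hyperfocal distance H = f²/(N·c) + f = 10²/(11 × 0.007) + 10 = 100/0.077 + 10 ≈ 1308.7 mm ≈ 1.309 m.
Far limit Df = s·(H − f)/(H − s) = 830 × (1308.7 − 10) / (1308.7 − 830) = 830 × 1298.7 / 478.7 ≈ 2251.8 mm ≈ 2.25 m.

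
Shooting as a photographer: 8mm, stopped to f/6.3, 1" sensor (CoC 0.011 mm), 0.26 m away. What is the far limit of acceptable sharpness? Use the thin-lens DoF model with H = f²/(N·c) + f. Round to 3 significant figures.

Hyperfocal distance H = f²/(N·c) + f = 8²/(6.3 × 0.011) + 8 = 64/0.0693 + 8 ≈ 931.5 mm ≈ 0.932 m.
Far limit Df = s·(H − f)/(H − s) = 260 × (931.5 − 8) / (931.5 − 260) = 260 × 923.5 / 671.5 ≈ 357.57 mm.

358 mm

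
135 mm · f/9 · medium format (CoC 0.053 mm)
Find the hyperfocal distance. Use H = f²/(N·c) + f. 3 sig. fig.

38.3 m

Hyperfocal distance H = f²/(N·c) + f = 135²/(9 × 0.053) + 135 = 18225/0.477 + 135 ≈ 38342.5 mm ≈ 38.3 m.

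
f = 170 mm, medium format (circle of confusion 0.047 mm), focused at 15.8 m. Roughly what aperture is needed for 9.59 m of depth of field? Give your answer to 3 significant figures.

f/11

Write h = H − f = f²/(N·c). The thin-lens limits are Dn = s·h/(h + (s−f)) and Df = s·h/(h − (s−f)), so DoF = Df − Dn = 2·s·(s−f)·h / (h² − (s−f)²).
That is a quadratic in h: DoF·h² − 2·s·(s−f)·h − DoF·(s−f)² = 0 ⇒ h = (s−f)·(s + √(s² + DoF²)) / DoF = 15630 × (15800 + √(15800² + 9590²)) / 9590 = 15630 × (15800 + 18482.6) / 9590 ≈ 55875 mm.
Then N = f²/(c·h) = 170² / (0.047 × 55875) = 28900 / 2626.1 ≈ 11.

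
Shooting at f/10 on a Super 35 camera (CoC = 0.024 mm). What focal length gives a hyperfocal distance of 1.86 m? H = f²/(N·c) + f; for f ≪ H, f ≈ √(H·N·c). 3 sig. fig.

From H = f²/(N·c) + f, with f ≪ H: f ≈ √(H·N·c) = √(1860 × 10 × 0.024) = √446.40 ≈ 21.13 mm.
Exact: f² + N·c·f − N·c·H = 0 ⇒ f = (−N·c + √((N·c)² + 4·N·c·H))/2 = (−0.24 + √1785.7)/2 ≈ 21.009 mm ≈ 21.0 mm.

21.0 mm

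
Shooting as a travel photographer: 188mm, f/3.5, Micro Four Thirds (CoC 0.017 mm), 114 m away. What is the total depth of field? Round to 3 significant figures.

45.3 m

Hyperfocal distance H = f²/(N·c) + f = 188²/(3.5 × 0.017) + 188 = 35344/0.0595 + 188 ≈ 594204.8 mm ≈ 594.2 m.
Near limit Dn = s·(H − f)/(H + s − 2f) = 114000 × (594204.8 − 188) / (594204.8 + 114000 − 2 × 188) = 114000 × 594016.8 / 707828.8 ≈ 95670 mm.
Far limit Df = s·(H − f)/(H − s) = 114000 × (594204.8 − 188) / (594204.8 − 114000) = 114000 × 594016.8 / 480204.8 ≈ 141019 mm.
Depth of field = Df − Dn = 141019 − 95670 ≈ 45349 mm ≈ 45.3 m.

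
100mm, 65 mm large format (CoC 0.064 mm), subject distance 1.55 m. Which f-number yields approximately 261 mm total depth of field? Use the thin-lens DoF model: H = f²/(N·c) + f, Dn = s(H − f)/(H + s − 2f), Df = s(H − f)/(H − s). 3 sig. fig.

Write h = H − f = f²/(N·c). The thin-lens limits are Dn = s·h/(h + (s−f)) and Df = s·h/(h − (s−f)), so DoF = Df − Dn = 2·s·(s−f)·h / (h² − (s−f)²).
That is a quadratic in h: DoF·h² − 2·s·(s−f)·h − DoF·(s−f)² = 0 ⇒ h = (s−f)·(s + √(s² + DoF²)) / DoF = 1450 × (1550 + √(1550² + 261²)) / 261 = 1450 × (1550 + 1571.82) / 261 ≈ 17343 mm.
Then N = f²/(c·h) = 100² / (0.064 × 17343) = 10000 / 1110.0 ≈ 9.01.

f/9.01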